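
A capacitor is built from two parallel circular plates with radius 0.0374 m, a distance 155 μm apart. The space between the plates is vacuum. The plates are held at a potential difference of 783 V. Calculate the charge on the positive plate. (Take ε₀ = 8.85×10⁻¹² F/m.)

A = π(0.0374 m)² = 4.39×10⁻³ m².
C = ε₀A/d = 8.85×10⁻¹² × 4.39×10⁻³ / 1.55×10⁻⁴ = 2.51×10⁻¹⁰ F.
Q = CV = 2.51×10⁻¹⁰ × 783 = 1.96×10⁻⁷ C.

Q ≈ 196 nC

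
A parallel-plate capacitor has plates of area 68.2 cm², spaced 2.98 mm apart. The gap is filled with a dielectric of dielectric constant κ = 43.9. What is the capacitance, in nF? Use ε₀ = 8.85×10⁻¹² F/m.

A = 68.2 cm² = 6.82×10⁻³ m².
C = κε₀A/d = 43.9 × 8.85×10⁻¹² × 6.82×10⁻³ / 2.98×10⁻³ = 8.89×10⁻¹⁰ F.

0.889 nF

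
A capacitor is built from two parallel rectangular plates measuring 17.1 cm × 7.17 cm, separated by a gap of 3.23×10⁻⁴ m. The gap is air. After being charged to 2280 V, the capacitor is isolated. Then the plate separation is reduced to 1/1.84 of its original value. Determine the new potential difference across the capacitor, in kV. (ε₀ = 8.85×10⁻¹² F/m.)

1.24 kV

A = 17.1 × 7.17 cm² = 1.23×10⁻² m².
Initially C₁ = ε₀A/d = 8.85×10⁻¹² × 1.23×10⁻² / 3.23×10⁻⁴ = 3.36×10⁻¹⁰ F.
V₁ = 2.28×10³ V.
Isolated ⇒ Q is held fixed. C₂ = 1.84 C₁ and V = Q/C, so V₂/V₁ = C₁/C₂ = 0.543.
V₂ = 0.543 × 2.28×10³ = 1.24×10³ V.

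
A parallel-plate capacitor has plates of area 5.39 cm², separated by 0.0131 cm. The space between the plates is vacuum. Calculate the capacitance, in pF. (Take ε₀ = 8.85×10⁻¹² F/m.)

36.4 pF

A = 5.39 cm² = 5.39×10⁻⁴ m².
C = ε₀A/d = 8.85×10⁻¹² × 5.39×10⁻⁴ / 1.31×10⁻⁴ = 3.64×10⁻¹¹ F.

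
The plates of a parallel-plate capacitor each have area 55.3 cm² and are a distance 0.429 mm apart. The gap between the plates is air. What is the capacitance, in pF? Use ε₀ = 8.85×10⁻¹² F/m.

114 pF

A = 55.3 cm² = 5.53×10⁻³ m².
C = ε₀A/d = 8.85×10⁻¹² × 5.53×10⁻³ / 4.29×10⁻⁴ = 1.14×10⁻¹⁰ F.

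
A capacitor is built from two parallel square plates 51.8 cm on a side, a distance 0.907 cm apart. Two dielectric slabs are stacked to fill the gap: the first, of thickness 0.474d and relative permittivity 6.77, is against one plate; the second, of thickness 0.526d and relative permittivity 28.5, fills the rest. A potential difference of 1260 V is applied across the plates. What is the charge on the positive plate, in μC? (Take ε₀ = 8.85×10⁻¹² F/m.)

A = (51.8 cm)² = 0.268 m².
Stacked slabs ⇒ two capacitors in series, each with the full plate area.
C₁ = κ₁ε₀A/d₁ = 6.77 × 8.85×10⁻¹² × 0.268 / 4.30×10⁻³ = 3.74×10⁻⁹ F.
C₂ = κ₂ε₀A/d₂ = 28.5 × 8.85×10⁻¹² × 0.268 / 4.77×10⁻³ = 1.42×10⁻⁸ F.
C = (1/C₁ + 1/C₂)⁻¹ = 2.96×10⁻⁹ F.
Q = CV = 2.96×10⁻⁹ × 1260 = 3.73×10⁻⁶ C.

Q ≈ 3.73 μC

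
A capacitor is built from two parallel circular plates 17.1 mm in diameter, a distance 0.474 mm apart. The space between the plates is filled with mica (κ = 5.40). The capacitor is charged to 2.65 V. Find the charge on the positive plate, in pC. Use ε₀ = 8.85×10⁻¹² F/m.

A = π(17.1/2 mm)² = 2.30×10⁻⁴ m².
C = κε₀A/d = 5.40 × 8.85×10⁻¹² × 2.30×10⁻⁴ / 4.74×10⁻⁴ = 2.32×10⁻¹¹ F.
Q = CV = 2.32×10⁻¹¹ × 2.65 = 6.14×10⁻¹¹ C.

61.4 pC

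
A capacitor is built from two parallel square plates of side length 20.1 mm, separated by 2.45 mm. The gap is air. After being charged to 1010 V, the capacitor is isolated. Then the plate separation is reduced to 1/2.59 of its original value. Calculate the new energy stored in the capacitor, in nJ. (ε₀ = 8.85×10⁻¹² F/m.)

U ≈ 287 nJ

A = (20.1 mm)² = 4.04×10⁻⁴ m².
Initially C₁ = ε₀A/d = 8.85×10⁻¹² × 4.04×10⁻⁴ / 2.45×10⁻³ = 1.46×10⁻¹² F.
U₁ = 7.44×10⁻⁷ J.
Isolated ⇒ Q is held fixed. C₂ = 2.59 C₁ and U = Q²/(2C), so U₂/U₁ = C₁/C₂ = 0.386.
U₂ = 0.386 × 7.44×10⁻⁷ = 2.87×10⁻⁷ J.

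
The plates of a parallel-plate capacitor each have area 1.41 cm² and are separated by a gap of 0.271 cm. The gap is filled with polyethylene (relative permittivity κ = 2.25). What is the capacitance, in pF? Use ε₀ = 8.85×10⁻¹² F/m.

A = 1.41 cm² = 1.41×10⁻⁴ m².
C = κε₀A/d = 2.25 × 8.85×10⁻¹² × 1.41×10⁻⁴ / 2.71×10⁻³ = 1.04×10⁻¹² F.

C ≈ 1.04 pF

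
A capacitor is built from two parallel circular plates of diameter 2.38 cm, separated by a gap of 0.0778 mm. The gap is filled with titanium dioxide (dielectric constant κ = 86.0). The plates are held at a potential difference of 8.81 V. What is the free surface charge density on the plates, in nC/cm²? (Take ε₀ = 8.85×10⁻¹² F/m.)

σ ≈ 8.62 nC/cm²

A = π(2.38/2 cm)² = 4.45×10⁻⁴ m².
C = κε₀A/d = 86.0 × 8.85×10⁻¹² × 4.45×10⁻⁴ / 7.78×10⁻⁵ = 4.35×10⁻⁹ F.
σ = Q/A = CV/A = 4.35×10⁻⁹ × 8.81 / 4.45×10⁻⁴ = 8.62×10⁻⁵ C/m².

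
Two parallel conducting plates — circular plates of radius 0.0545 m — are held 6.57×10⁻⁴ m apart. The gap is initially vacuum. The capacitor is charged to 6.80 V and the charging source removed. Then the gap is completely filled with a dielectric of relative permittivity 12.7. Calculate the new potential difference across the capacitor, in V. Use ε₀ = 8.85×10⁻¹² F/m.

V ≈ 0.535 V

A = π(0.0545 m)² = 9.33×10⁻³ m².
Initially C₁ = ε₀A/d = 8.85×10⁻¹² × 9.33×10⁻³ / 6.57×10⁻⁴ = 1.26×10⁻¹⁰ F.
V₁ = 6.80 V.
Isolated ⇒ Q is held fixed. C₂ = 12.7 C₁ and V = Q/C, so V₂/V₁ = C₁/C₂ = 0.0787.
V₂ = 0.0787 × 6.80 = 0.535 V.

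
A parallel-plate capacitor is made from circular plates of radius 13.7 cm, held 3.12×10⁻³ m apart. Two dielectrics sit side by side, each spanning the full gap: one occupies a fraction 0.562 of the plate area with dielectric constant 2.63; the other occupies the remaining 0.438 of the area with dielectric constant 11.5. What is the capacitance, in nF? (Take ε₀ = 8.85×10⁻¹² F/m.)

1.09 nF

A = π(13.7 cm)² = 5.90×10⁻² m².
Side-by-side slabs ⇒ two capacitors in parallel, each spanning the full gap.
C₁ = κ₁ε₀A₁/d = 2.63 × 8.85×10⁻¹² × 3.31×10⁻² / 3.12×10⁻³ = 2.47×10⁻¹⁰ F.
C₂ = κ₂ε₀A₂/d = 11.5 × 8.85×10⁻¹² × 2.58×10⁻² / 3.12×10⁻³ = 8.42×10⁻¹⁰ F.
C = C₁ + C₂ = 1.09×10⁻⁹ F.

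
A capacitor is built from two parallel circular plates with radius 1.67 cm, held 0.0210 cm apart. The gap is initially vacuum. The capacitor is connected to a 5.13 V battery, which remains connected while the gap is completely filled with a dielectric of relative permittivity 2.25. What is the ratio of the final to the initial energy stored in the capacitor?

U₂/U₁ ≈ 2.25

Battery connected ⇒ V is held fixed.
C₂ = 2.25 C₁ and U = ½CV², so U₂/U₁ = C₂/C₁ = 2.25.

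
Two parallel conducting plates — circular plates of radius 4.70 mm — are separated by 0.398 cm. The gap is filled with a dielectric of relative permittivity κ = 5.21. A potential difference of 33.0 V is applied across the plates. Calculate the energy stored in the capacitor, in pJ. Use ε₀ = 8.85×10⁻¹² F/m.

A = π(4.70 mm)² = 6.94×10⁻⁵ m².
C = κε₀A/d = 5.21 × 8.85×10⁻¹² × 6.94×10⁻⁵ / 3.98×10⁻³ = 8.04×10⁻¹³ F.
U = ½CV² = ½ × 8.04×10⁻¹³ × (33.0)² = 4.38×10⁻¹⁰ J.

438 pJ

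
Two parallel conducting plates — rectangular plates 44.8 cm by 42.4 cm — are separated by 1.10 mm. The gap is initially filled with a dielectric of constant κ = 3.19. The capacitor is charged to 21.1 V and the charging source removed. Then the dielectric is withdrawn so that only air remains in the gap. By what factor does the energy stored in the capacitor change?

Isolated ⇒ Q is held fixed.
C₂ = 0.313 C₁ and U = Q²/(2C), so U₂/U₁ = C₁/C₂ = 3.19.

3.19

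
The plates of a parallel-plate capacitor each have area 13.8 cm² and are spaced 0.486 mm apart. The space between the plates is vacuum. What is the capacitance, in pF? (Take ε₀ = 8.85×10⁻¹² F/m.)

A = 13.8 cm² = 1.38×10⁻³ m².
C = ε₀A/d = 8.85×10⁻¹² × 1.38×10⁻³ / 4.86×10⁻⁴ = 2.51×10⁻¹¹ F.

C ≈ 25.1 pF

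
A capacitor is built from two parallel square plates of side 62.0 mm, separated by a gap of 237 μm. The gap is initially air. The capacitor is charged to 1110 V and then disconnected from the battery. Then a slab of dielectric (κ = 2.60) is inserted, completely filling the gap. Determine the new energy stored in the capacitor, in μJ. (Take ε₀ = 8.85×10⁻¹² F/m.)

A = (62.0 mm)² = 3.84×10⁻³ m².
Initially C₁ = ε₀A/d = 8.85×10⁻¹² × 3.84×10⁻³ / 2.37×10⁻⁴ = 1.44×10⁻¹⁰ F.
U₁ = 8.84×10⁻⁵ J.
Isolated ⇒ Q is held fixed. C₂ = 2.60 C₁ and U = Q²/(2C), so U₂/U₁ = C₁/C₂ = 0.385.
U₂ = 0.385 × 8.84×10⁻⁵ = 3.40×10⁻⁵ J.

34.0 μJ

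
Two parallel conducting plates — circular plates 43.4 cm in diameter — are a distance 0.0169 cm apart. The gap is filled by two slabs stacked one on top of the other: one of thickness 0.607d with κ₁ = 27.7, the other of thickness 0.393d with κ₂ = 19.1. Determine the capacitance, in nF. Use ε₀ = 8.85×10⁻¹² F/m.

A = π(43.4/2 cm)² = 0.148 m².
Stacked slabs ⇒ two capacitors in series, each with the full plate area.
C₁ = κ₁ε₀A/d₁ = 27.7 × 8.85×10⁻¹² × 0.148 / 1.03×10⁻⁴ = 3.54×10⁻⁷ F.
C₂ = κ₂ε₀A/d₂ = 19.1 × 8.85×10⁻¹² × 0.148 / 6.64×10⁻⁵ = 3.77×10⁻⁷ F.
C = (1/C₁ + 1/C₂)⁻¹ = 1.82×10⁻⁷ F.

C ≈ 182 nF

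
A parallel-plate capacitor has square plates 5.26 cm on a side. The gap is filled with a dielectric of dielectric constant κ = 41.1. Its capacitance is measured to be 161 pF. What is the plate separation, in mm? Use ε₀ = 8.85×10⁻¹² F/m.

A = (5.26 cm)² = 2.77×10⁻³ m².
d = κε₀A/C = 41.1 × 8.85×10⁻¹² × 2.77×10⁻³ / 1.61×10⁻¹⁰ = 6.25×10⁻³ m.

6.25 mm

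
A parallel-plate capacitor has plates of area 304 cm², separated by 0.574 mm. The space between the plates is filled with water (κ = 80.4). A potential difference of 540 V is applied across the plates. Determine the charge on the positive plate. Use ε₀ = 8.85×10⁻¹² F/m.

Q ≈ 20.3 μC

A = 304 cm² = 3.04×10⁻² m².
C = κε₀A/d = 80.4 × 8.85×10⁻¹² × 3.04×10⁻² / 5.74×10⁻⁴ = 3.77×10⁻⁸ F.
Q = CV = 3.77×10⁻⁸ × 540 = 2.03×10⁻⁵ C.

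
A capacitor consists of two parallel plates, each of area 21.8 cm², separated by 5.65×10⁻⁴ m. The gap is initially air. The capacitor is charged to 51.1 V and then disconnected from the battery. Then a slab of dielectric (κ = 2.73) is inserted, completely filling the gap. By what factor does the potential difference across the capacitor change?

Isolated ⇒ Q is held fixed.
C₂ = 2.73 C₁ and V = Q/C, so V₂/V₁ = C₁/C₂ = 0.366.

V₂/V₁ ≈ 0.366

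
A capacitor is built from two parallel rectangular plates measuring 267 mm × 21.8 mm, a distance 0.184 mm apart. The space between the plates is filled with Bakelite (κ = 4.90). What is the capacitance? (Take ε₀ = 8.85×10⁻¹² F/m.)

A = 267 × 21.8 mm² = 5.82×10⁻³ m².
C = κε₀A/d = 4.90 × 8.85×10⁻¹² × 5.82×10⁻³ / 1.84×10⁻⁴ = 1.37×10⁻⁹ F.

1.37 nF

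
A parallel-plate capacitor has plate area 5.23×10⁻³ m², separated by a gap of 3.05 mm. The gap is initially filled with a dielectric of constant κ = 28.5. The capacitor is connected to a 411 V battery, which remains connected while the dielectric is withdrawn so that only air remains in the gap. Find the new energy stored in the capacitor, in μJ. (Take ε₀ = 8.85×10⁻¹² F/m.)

Initially C₁ = κε₀A/d = 28.5 × 8.85×10⁻¹² × 5.23×10⁻³ / 3.05×10⁻³ = 4.33×10⁻¹⁰ F.
U₁ = 3.65×10⁻⁵ J.
Battery connected ⇒ V is held fixed. C₂ = 0.0351 C₁ and U = ½CV², so U₂/U₁ = C₂/C₁ = 0.0351.
U₂ = 0.0351 × 3.65×10⁻⁵ = 1.28×10⁻⁶ J.

U ≈ 1.28 μJ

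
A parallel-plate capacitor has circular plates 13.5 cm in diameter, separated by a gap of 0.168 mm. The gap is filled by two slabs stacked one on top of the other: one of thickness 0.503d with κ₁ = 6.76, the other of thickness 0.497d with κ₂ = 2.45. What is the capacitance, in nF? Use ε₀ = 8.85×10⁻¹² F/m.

A = π(13.5/2 cm)² = 1.43×10⁻² m².
Stacked slabs ⇒ two capacitors in series, each with the full plate area.
C₁ = κ₁ε₀A/d₁ = 6.76 × 8.85×10⁻¹² × 1.43×10⁻² / 8.45×10⁻⁵ = 1.01×10⁻⁸ F.
C₂ = κ₂ε₀A/d₂ = 2.45 × 8.85×10⁻¹² × 1.43×10⁻² / 8.35×10⁻⁵ = 3.72×10⁻⁹ F.
C = (1/C₁ + 1/C₂)⁻¹ = 2.72×10⁻⁹ F.

2.72 nF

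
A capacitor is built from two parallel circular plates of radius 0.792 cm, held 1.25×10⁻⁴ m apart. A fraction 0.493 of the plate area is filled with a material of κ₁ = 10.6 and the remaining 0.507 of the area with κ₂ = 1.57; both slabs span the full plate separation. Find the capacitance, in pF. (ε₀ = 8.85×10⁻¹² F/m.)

84.0 pF

A = π(0.792 cm)² = 1.97×10⁻⁴ m².
Side-by-side slabs ⇒ two capacitors in parallel, each spanning the full gap.
C₁ = κ₁ε₀A₁/d = 10.6 × 8.85×10⁻¹² × 9.72×10⁻⁵ / 1.25×10⁻⁴ = 7.29×10⁻¹¹ F.
C₂ = κ₂ε₀A₂/d = 1.57 × 8.85×10⁻¹² × 9.99×10⁻⁵ / 1.25×10⁻⁴ = 1.11×10⁻¹¹ F.
C = C₁ + C₂ = 8.40×10⁻¹¹ F.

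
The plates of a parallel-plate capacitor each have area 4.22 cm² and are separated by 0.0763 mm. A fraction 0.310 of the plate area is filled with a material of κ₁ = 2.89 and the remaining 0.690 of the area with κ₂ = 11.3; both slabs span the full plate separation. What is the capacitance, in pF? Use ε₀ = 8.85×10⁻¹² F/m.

A = 4.22 cm² = 4.22×10⁻⁴ m².
Side-by-side slabs ⇒ two capacitors in parallel, each spanning the full gap.
C₁ = κ₁ε₀A₁/d = 2.89 × 8.85×10⁻¹² × 1.31×10⁻⁴ / 7.63×10⁻⁵ = 4.39×10⁻¹¹ F.
C₂ = κ₂ε₀A₂/d = 11.3 × 8.85×10⁻¹² × 2.91×10⁻⁴ / 7.63×10⁻⁵ = 3.82×10⁻¹⁰ F.
C = C₁ + C₂ = 4.25×10⁻¹⁰ F.

425 pF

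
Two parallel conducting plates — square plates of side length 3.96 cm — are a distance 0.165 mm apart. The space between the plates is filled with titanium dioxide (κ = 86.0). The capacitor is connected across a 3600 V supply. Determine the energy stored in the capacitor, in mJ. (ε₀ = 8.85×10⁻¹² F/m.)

A = (3.96 cm)² = 1.57×10⁻³ m².
C = κε₀A/d = 86.0 × 8.85×10⁻¹² × 1.57×10⁻³ / 1.65×10⁻⁴ = 7.23×10⁻⁹ F.
U = ½CV² = ½ × 7.23×10⁻⁹ × (3600)² = 4.69×10⁻² J.

U ≈ 46.9 mJ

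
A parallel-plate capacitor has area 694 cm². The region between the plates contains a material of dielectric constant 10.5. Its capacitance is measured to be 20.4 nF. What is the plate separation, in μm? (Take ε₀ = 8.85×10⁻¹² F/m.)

A = 694 cm² = 6.94×10⁻² m².
d = κε₀A/C = 10.5 × 8.85×10⁻¹² × 6.94×10⁻² / 2.04×10⁻⁸ = 3.16×10⁻⁴ m.

d ≈ 316 μm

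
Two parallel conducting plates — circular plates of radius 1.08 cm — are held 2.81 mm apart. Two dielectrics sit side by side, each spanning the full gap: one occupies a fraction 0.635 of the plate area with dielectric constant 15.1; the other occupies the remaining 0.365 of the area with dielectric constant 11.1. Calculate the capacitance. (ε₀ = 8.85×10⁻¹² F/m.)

A = π(1.08 cm)² = 3.66×10⁻⁴ m².
Side-by-side slabs ⇒ two capacitors in parallel, each spanning the full gap.
C₁ = κ₁ε₀A₁/d = 15.1 × 8.85×10⁻¹² × 2.33×10⁻⁴ / 2.81×10⁻³ = 1.11×10⁻¹¹ F.
C₂ = κ₂ε₀A₂/d = 11.1 × 8.85×10⁻¹² × 1.34×10⁻⁴ / 2.81×10⁻³ = 4.68×10⁻¹² F.
C = C₁ + C₂ = 1.57×10⁻¹¹ F.

C ≈ 15.7 pF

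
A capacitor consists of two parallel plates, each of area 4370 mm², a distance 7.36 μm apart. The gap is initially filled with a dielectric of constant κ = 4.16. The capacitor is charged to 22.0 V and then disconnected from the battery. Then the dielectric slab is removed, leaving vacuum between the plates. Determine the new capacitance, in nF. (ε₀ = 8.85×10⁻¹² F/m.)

C ≈ 5.25 nF

A = 4370 mm² = 4.37×10⁻³ m².
Initially C₁ = κε₀A/d = 4.16 × 8.85×10⁻¹² × 4.37×10⁻³ / 7.36×10⁻⁶ = 2.19×10⁻⁸ F.
C = κε₀A/d scales with κ, so C₂/C₁ = 1/κ = 1/4.16 = 0.240.
C₂ = 0.240 × 2.19×10⁻⁸ = 5.25×10⁻⁹ F.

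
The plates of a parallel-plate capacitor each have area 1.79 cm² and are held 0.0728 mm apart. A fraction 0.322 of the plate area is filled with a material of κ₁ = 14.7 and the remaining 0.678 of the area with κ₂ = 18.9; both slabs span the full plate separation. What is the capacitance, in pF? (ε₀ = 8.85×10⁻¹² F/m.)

A = 1.79 cm² = 1.79×10⁻⁴ m².
Side-by-side slabs ⇒ two capacitors in parallel, each spanning the full gap.
C₁ = κ₁ε₀A₁/d = 14.7 × 8.85×10⁻¹² × 5.76×10⁻⁵ / 7.28×10⁻⁵ = 1.03×10⁻¹⁰ F.
C₂ = κ₂ε₀A₂/d = 18.9 × 8.85×10⁻¹² × 1.21×10⁻⁴ / 7.28×10⁻⁵ = 2.79×10⁻¹⁰ F.
C = C₁ + C₂ = 3.82×10⁻¹⁰ F.

C ≈ 382 pF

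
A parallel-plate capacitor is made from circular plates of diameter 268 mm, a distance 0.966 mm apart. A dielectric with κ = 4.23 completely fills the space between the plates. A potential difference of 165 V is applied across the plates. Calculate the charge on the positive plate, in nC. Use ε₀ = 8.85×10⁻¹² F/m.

Q ≈ 361 nC

A = π(268/2 mm)² = 5.64×10⁻² m².
C = κε₀A/d = 4.23 × 8.85×10⁻¹² × 5.64×10⁻² / 9.66×10⁻⁴ = 2.19×10⁻⁹ F.
Q = CV = 2.19×10⁻⁹ × 165 = 3.61×10⁻⁷ C.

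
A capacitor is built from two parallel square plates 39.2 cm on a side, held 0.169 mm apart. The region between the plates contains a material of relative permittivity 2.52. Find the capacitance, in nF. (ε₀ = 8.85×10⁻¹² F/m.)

A = (39.2 cm)² = 0.154 m².
C = κε₀A/d = 2.52 × 8.85×10⁻¹² × 0.154 / 1.69×10⁻⁴ = 2.03×10⁻⁸ F.

20.3 nF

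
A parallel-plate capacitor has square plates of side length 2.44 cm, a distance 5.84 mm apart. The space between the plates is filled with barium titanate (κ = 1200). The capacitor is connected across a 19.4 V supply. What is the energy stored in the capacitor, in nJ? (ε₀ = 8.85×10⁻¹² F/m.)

A = (2.44 cm)² = 5.95×10⁻⁴ m².
C = κε₀A/d = 1200 × 8.85×10⁻¹² × 5.95×10⁻⁴ / 5.84×10⁻³ = 1.08×10⁻⁹ F.
U = ½CV² = ½ × 1.08×10⁻⁹ × (19.4)² = 2.04×10⁻⁷ J.

U ≈ 204 nJ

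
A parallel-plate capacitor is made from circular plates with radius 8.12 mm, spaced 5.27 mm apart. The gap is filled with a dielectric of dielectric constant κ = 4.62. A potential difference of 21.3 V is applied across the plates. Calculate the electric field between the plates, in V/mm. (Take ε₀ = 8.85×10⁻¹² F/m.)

E = V/d = 21.3 / 5.27×10⁻³ = 4.04×10³ V/m.

4.04 V/mm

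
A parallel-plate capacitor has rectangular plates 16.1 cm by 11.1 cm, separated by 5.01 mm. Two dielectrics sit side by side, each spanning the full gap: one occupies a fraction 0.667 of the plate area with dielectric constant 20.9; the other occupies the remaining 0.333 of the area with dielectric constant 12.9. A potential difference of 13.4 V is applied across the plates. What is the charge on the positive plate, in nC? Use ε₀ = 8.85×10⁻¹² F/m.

A = 16.1 × 11.1 cm² = 1.79×10⁻² m².
Side-by-side slabs ⇒ two capacitors in parallel, each spanning the full gap.
C₁ = κ₁ε₀A₁/d = 20.9 × 8.85×10⁻¹² × 1.19×10⁻² / 5.01×10⁻³ = 4.40×10⁻¹⁰ F.
C₂ = κ₂ε₀A₂/d = 12.9 × 8.85×10⁻¹² × 5.95×10⁻³ / 5.01×10⁻³ = 1.36×10⁻¹⁰ F.
C = C₁ + C₂ = 5.76×10⁻¹⁰ F.
Q = CV = 5.76×10⁻¹⁰ × 13.4 = 7.71×10⁻⁹ C.

Q ≈ 7.71 nC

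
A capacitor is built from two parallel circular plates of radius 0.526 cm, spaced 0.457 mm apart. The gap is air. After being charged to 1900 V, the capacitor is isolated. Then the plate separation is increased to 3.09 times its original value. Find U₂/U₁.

U₂/U₁ ≈ 3.09

Isolated ⇒ Q is held fixed.
C₂ = 0.324 C₁ and U = Q²/(2C), so U₂/U₁ = C₁/C₂ = 3.09.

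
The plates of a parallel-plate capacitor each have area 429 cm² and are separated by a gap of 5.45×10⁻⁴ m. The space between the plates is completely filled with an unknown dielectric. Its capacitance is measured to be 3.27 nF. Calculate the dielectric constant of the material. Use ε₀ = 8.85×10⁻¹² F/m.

κ ≈ 4.69

A = 429 cm² = 4.29×10⁻² m².
κ = Cd/(ε₀A) = 3.27×10⁻⁹ × 5.45×10⁻⁴ / (8.85×10⁻¹² × 4.29×10⁻²) = 4.69.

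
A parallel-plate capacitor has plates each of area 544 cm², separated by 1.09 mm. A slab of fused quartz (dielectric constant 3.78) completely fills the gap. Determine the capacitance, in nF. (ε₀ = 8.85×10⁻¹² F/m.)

A = 544 cm² = 5.44×10⁻² m².
C = κε₀A/d = 3.78 × 8.85×10⁻¹² × 5.44×10⁻² / 1.09×10⁻³ = 1.67×10⁻⁹ F.

1.67 nF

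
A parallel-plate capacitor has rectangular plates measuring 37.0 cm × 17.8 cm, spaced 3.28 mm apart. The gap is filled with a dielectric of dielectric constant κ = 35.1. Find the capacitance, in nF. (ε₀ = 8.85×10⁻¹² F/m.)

A = 37.0 × 17.8 cm² = 6.59×10⁻² m².
C = κε₀A/d = 35.1 × 8.85×10⁻¹² × 6.59×10⁻² / 3.28×10⁻³ = 6.24×10⁻⁹ F.

6.24 nF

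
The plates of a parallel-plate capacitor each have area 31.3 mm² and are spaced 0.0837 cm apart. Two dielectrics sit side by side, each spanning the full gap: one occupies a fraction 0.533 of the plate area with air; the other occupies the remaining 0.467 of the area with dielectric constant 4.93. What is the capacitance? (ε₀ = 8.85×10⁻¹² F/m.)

A = 31.3 mm² = 3.13×10⁻⁵ m².
Side-by-side slabs ⇒ two capacitors in parallel, each spanning the full gap.
C₁ = κ₁ε₀A₁/d = 1.00 × 8.85×10⁻¹² × 1.67×10⁻⁵ / 8.37×10⁻⁴ = 1.76×10⁻¹³ F.
C₂ = κ₂ε₀A₂/d = 4.93 × 8.85×10⁻¹² × 1.46×10⁻⁵ / 8.37×10⁻⁴ = 7.62×10⁻¹³ F.
C = C₁ + C₂ = 9.38×10⁻¹³ F.

C ≈ 0.938 pF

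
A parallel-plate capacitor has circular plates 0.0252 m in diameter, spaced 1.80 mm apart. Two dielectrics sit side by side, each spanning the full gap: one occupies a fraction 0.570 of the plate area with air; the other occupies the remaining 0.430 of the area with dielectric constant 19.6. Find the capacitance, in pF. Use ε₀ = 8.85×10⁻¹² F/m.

A = π(0.0252/2 m)² = 4.99×10⁻⁴ m².
Side-by-side slabs ⇒ two capacitors in parallel, each spanning the full gap.
C₁ = κ₁ε₀A₁/d = 1.00 × 8.85×10⁻¹² × 2.84×10⁻⁴ / 1.80×10⁻³ = 1.40×10⁻¹² F.
C₂ = κ₂ε₀A₂/d = 19.6 × 8.85×10⁻¹² × 2.14×10⁻⁴ / 1.80×10⁻³ = 2.07×10⁻¹¹ F.
C = C₁ + C₂ = 2.21×10⁻¹¹ F.

C ≈ 22.1 pF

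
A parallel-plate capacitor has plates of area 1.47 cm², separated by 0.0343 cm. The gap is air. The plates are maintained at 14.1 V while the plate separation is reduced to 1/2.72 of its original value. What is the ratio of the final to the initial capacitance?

C₂/C₁ ≈ 2.72

C = ε₀A/d scales as 1/d, so C₂/C₁ = d₁/d₂ = 2.72.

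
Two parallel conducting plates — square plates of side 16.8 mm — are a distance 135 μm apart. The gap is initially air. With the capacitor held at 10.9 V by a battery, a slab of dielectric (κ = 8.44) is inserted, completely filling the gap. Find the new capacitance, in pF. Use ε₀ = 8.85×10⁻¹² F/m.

A = (16.8 mm)² = 2.82×10⁻⁴ m².
Initially C₁ = ε₀A/d = 8.85×10⁻¹² × 2.82×10⁻⁴ / 1.35×10⁻⁴ = 1.85×10⁻¹¹ F.
C = κε₀A/d scales with κ, so C₂/C₁ = κ = 8.44.
C₂ = 8.44 × 1.85×10⁻¹¹ = 1.56×10⁻¹⁰ F.

156 pF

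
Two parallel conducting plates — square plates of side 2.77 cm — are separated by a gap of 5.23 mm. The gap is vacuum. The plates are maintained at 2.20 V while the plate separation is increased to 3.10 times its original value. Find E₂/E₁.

Battery connected ⇒ V is held fixed.
E = V/d, so E₂/E₁ = d₁/d₂ = 0.323.

0.323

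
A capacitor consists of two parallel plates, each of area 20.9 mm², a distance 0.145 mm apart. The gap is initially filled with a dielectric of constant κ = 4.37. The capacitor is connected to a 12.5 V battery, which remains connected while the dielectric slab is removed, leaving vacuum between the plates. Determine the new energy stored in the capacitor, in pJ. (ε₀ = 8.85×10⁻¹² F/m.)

U ≈ 99.7 pJ

A = 20.9 mm² = 2.09×10⁻⁵ m².
Initially C₁ = κε₀A/d = 4.37 × 8.85×10⁻¹² × 2.09×10⁻⁵ / 1.45×10⁻⁴ = 5.57×10⁻¹² F.
U₁ = 4.36×10⁻¹⁰ J.
Battery connected ⇒ V is held fixed. C₂ = 0.229 C₁ and U = ½CV², so U₂/U₁ = C₂/C₁ = 0.229.
U₂ = 0.229 × 4.36×10⁻¹⁰ = 9.97×10⁻¹¹ J.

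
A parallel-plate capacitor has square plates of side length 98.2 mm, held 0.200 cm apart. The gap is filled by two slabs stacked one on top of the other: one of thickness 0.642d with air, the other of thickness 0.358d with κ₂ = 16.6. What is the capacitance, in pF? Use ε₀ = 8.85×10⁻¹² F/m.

C ≈ 64.3 pF

A = (98.2 mm)² = 9.64×10⁻³ m².
Stacked slabs ⇒ two capacitors in series, each with the full plate area.
C₁ = κ₁ε₀A/d₁ = 1.00 × 8.85×10⁻¹² × 9.64×10⁻³ / 1.28×10⁻³ = 6.65×10⁻¹¹ F.
C₂ = κ₂ε₀A/d₂ = 16.6 × 8.85×10⁻¹² × 9.64×10⁻³ / 7.16×10⁻⁴ = 1.98×10⁻⁹ F.
C = (1/C₁ + 1/C₂)⁻¹ = 6.43×10⁻¹¹ F.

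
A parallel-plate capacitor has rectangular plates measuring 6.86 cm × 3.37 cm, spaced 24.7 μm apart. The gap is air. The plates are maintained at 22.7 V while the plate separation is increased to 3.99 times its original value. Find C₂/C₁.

C = ε₀A/d scales as 1/d, so C₂/C₁ = d₁/d₂ = 1/3.99 = 0.251.

0.251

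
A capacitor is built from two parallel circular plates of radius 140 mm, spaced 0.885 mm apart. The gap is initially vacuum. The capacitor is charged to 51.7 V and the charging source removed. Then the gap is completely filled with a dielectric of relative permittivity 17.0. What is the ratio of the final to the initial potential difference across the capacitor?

0.0588

Isolated ⇒ Q is held fixed.
C₂ = 17.0 C₁ and V = Q/C, so V₂/V₁ = C₁/C₂ = 0.0588.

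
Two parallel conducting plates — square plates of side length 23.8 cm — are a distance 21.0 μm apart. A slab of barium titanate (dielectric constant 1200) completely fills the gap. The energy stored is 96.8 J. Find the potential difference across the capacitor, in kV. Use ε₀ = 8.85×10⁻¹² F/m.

A = (23.8 cm)² = 5.66×10⁻² m².
C = κε₀A/d = 1200 × 8.85×10⁻¹² × 5.66×10⁻² / 2.10×10⁻⁵ = 2.86×10⁻⁵ F.
V = √(2U/C) = √(2 × 96.8 / 2.86×10⁻⁵) = 2.60×10³ V.

V ≈ 2.60 kV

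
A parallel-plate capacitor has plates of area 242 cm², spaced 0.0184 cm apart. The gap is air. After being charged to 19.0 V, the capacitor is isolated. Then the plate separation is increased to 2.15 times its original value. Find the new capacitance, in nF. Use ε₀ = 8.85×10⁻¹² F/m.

A = 242 cm² = 2.42×10⁻² m².
Initially C₁ = ε₀A/d = 8.85×10⁻¹² × 2.42×10⁻² / 1.84×10⁻⁴ = 1.16×10⁻⁹ F.
C = ε₀A/d scales as 1/d, so C₂/C₁ = d₁/d₂ = 1/2.15 = 0.465.
C₂ = 0.465 × 1.16×10⁻⁹ = 5.41×10⁻¹⁰ F.

C ≈ 0.541 nF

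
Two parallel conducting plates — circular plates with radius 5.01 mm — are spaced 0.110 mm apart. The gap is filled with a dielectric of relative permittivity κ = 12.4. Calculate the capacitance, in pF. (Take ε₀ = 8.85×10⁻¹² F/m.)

78.7 pF

A = π(5.01 mm)² = 7.89×10⁻⁵ m².
C = κε₀A/d = 12.4 × 8.85×10⁻¹² × 7.89×10⁻⁵ / 1.10×10⁻⁴ = 7.87×10⁻¹¹ F.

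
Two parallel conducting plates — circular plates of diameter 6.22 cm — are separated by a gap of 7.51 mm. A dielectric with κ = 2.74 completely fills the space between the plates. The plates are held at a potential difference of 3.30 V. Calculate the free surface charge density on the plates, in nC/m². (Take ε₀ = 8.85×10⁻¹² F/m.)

A = π(6.22/2 cm)² = 3.04×10⁻³ m².
C = κε₀A/d = 2.74 × 8.85×10⁻¹² × 3.04×10⁻³ / 7.51×10⁻³ = 9.81×10⁻¹² F.
σ = Q/A = CV/A = 9.81×10⁻¹² × 3.30 / 3.04×10⁻³ = 1.07×10⁻⁸ C/m².

σ ≈ 10.7 nC/m²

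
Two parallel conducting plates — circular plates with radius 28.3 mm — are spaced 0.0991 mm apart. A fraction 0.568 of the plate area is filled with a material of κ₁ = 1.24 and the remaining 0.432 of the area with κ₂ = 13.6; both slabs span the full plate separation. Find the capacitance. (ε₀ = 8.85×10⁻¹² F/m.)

A = π(28.3 mm)² = 2.52×10⁻³ m².
Side-by-side slabs ⇒ two capacitors in parallel, each spanning the full gap.
C₁ = κ₁ε₀A₁/d = 1.24 × 8.85×10⁻¹² × 1.43×10⁻³ / 9.91×10⁻⁵ = 1.58×10⁻¹⁰ F.
C₂ = κ₂ε₀A₂/d = 13.6 × 8.85×10⁻¹² × 1.09×10⁻³ / 9.91×10⁻⁵ = 1.32×10⁻⁹ F.
C = C₁ + C₂ = 1.48×10⁻⁹ F.

1.48 nF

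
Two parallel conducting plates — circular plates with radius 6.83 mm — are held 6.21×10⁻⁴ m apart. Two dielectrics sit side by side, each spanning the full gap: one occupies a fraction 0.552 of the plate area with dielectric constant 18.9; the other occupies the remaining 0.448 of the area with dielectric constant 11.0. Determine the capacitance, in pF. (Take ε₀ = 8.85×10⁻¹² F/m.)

32.1 pF

A = π(6.83 mm)² = 1.47×10⁻⁴ m².
Side-by-side slabs ⇒ two capacitors in parallel, each spanning the full gap.
C₁ = κ₁ε₀A₁/d = 18.9 × 8.85×10⁻¹² × 8.09×10⁻⁵ / 6.21×10⁻⁴ = 2.18×10⁻¹¹ F.
C₂ = κ₂ε₀A₂/d = 11.0 × 8.85×10⁻¹² × 6.57×10⁻⁵ / 6.21×10⁻⁴ = 1.03×10⁻¹¹ F.
C = C₁ + C₂ = 3.21×10⁻¹¹ F.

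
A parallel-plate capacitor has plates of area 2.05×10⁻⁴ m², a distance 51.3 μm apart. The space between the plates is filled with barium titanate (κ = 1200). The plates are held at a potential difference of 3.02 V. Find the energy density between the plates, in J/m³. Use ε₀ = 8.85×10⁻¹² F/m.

u ≈ 18.4 J/m³

E = V/d = 3.02 / 5.13×10⁻⁵ = 5.89×10⁴ V/m.
u = ½κε₀E² = ½ × 1200 × 8.85×10⁻¹² × (5.89×10⁴)² = 18.4 J/m³.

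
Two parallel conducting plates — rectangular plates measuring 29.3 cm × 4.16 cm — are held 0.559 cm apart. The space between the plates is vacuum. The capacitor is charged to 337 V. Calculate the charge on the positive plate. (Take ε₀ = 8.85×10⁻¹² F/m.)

Q ≈ 6.50 nC

A = 29.3 × 4.16 cm² = 1.22×10⁻² m².
C = ε₀A/d = 8.85×10⁻¹² × 1.22×10⁻² / 5.59×10⁻³ = 1.93×10⁻¹¹ F.
Q = CV = 1.93×10⁻¹¹ × 337 = 6.50×10⁻⁹ C.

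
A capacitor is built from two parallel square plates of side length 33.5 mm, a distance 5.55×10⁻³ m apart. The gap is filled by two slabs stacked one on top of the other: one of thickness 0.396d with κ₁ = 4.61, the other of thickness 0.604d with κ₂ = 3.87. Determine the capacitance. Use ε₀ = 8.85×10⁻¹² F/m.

C ≈ 7.40 pF

A = (33.5 mm)² = 1.12×10⁻³ m².
Stacked slabs ⇒ two capacitors in series, each with the full plate area.
C₁ = κ₁ε₀A/d₁ = 4.61 × 8.85×10⁻¹² × 1.12×10⁻³ / 2.20×10⁻³ = 2.08×10⁻¹¹ F.
C₂ = κ₂ε₀A/d₂ = 3.87 × 8.85×10⁻¹² × 1.12×10⁻³ / 3.35×10⁻³ = 1.15×10⁻¹¹ F.
C = (1/C₁ + 1/C₂)⁻¹ = 7.40×10⁻¹² F.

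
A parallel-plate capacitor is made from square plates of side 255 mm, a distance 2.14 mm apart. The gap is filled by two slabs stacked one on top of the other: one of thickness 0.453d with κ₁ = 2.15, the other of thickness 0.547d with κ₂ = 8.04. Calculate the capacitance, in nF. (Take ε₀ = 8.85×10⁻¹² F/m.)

0.965 nF

A = (255 mm)² = 6.50×10⁻² m².
Stacked slabs ⇒ two capacitors in series, each with the full plate area.
C₁ = κ₁ε₀A/d₁ = 2.15 × 8.85×10⁻¹² × 6.50×10⁻² / 9.69×10⁻⁴ = 1.28×10⁻⁹ F.
C₂ = κ₂ε₀A/d₂ = 8.04 × 8.85×10⁻¹² × 6.50×10⁻² / 1.17×10⁻³ = 3.95×10⁻⁹ F.
C = (1/C₁ + 1/C₂)⁻¹ = 9.65×10⁻¹⁰ F.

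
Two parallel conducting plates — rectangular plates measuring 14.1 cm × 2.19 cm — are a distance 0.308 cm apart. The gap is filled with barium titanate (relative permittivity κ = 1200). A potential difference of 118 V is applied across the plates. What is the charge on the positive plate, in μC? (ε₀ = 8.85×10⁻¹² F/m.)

A = 14.1 × 2.19 cm² = 3.09×10⁻³ m².
C = κε₀A/d = 1200 × 8.85×10⁻¹² × 3.09×10⁻³ / 3.08×10⁻³ = 1.06×10⁻⁸ F.
Q = CV = 1.06×10⁻⁸ × 118 = 1.26×10⁻⁶ C.

Q ≈ 1.26 μC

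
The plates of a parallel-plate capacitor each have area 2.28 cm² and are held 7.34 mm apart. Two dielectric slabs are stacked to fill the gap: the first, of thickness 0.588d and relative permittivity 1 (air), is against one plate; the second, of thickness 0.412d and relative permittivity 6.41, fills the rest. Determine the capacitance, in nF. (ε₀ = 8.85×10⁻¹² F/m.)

A = 2.28 cm² = 2.28×10⁻⁴ m².
Stacked slabs ⇒ two capacitors in series, each with the full plate area.
C₁ = κ₁ε₀A/d₁ = 1.00 × 8.85×10⁻¹² × 2.28×10⁻⁴ / 4.32×10⁻³ = 4.68×10⁻¹³ F.
C₂ = κ₂ε₀A/d₂ = 6.41 × 8.85×10⁻¹² × 2.28×10⁻⁴ / 3.02×10⁻³ = 4.28×10⁻¹² F.
C = (1/C₁ + 1/C₂)⁻¹ = 4.21×10⁻¹³ F.

C ≈ 4.21×10⁻⁴ nF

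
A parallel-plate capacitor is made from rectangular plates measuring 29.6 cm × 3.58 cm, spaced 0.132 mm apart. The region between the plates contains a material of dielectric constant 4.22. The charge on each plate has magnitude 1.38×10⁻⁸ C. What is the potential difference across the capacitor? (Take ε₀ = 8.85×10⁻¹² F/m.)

V ≈ 4.60 V

A = 29.6 × 3.58 cm² = 1.06×10⁻² m².
C = κε₀A/d = 4.22 × 8.85×10⁻¹² × 1.06×10⁻² / 1.32×10⁻⁴ = 3.00×10⁻⁹ F.
V = Q/C = 1.38×10⁻⁸ / 3.00×10⁻⁹ = 4.60 V.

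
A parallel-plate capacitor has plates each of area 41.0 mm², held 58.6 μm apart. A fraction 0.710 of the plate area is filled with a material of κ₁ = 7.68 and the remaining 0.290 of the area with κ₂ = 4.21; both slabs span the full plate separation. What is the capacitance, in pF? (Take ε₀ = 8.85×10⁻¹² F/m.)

A = 41.0 mm² = 4.10×10⁻⁵ m².
Side-by-side slabs ⇒ two capacitors in parallel, each spanning the full gap.
C₁ = κ₁ε₀A₁/d = 7.68 × 8.85×10⁻¹² × 2.91×10⁻⁵ / 5.86×10⁻⁵ = 3.38×10⁻¹¹ F.
C₂ = κ₂ε₀A₂/d = 4.21 × 8.85×10⁻¹² × 1.19×10⁻⁵ / 5.86×10⁻⁵ = 7.56×10⁻¹² F.
C = C₁ + C₂ = 4.13×10⁻¹¹ F.

41.3 pF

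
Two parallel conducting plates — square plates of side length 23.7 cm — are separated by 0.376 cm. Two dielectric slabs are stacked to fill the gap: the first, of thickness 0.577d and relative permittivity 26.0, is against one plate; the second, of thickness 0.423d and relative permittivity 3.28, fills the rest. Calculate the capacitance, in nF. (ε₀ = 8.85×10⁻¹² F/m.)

A = (23.7 cm)² = 5.62×10⁻² m².
Stacked slabs ⇒ two capacitors in series, each with the full plate area.
C₁ = κ₁ε₀A/d₁ = 26.0 × 8.85×10⁻¹² × 5.62×10⁻² / 2.17×10⁻³ = 5.96×10⁻⁹ F.
C₂ = κ₂ε₀A/d₂ = 3.28 × 8.85×10⁻¹² × 5.62×10⁻² / 1.59×10⁻³ = 1.03×10⁻⁹ F.
C = (1/C₁ + 1/C₂)⁻¹ = 8.75×10⁻¹⁰ F.

0.875 nF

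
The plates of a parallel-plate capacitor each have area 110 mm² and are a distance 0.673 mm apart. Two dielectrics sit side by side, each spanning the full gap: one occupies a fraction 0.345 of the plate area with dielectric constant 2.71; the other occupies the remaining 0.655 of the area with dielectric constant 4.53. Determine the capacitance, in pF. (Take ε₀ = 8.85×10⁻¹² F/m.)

5.64 pF

A = 110 mm² = 1.10×10⁻⁴ m².
Side-by-side slabs ⇒ two capacitors in parallel, each spanning the full gap.
C₁ = κ₁ε₀A₁/d = 2.71 × 8.85×10⁻¹² × 3.79×10⁻⁵ / 6.73×10⁻⁴ = 1.35×10⁻¹² F.
C₂ = κ₂ε₀A₂/d = 4.53 × 8.85×10⁻¹² × 7.20×10⁻⁵ / 6.73×10⁻⁴ = 4.29×10⁻¹² F.
C = C₁ + C₂ = 5.64×10⁻¹² F.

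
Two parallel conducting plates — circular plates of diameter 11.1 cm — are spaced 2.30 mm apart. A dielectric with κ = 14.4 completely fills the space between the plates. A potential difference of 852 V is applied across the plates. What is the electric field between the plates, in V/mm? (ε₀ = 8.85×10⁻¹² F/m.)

370 V/mm

E = V/d = 852 / 2.30×10⁻³ = 3.70×10⁵ V/m.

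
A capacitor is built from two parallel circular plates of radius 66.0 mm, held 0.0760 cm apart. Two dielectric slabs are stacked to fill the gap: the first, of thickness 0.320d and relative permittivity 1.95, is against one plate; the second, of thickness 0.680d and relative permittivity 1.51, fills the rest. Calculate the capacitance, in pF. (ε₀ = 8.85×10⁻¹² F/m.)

259 pF

A = π(66.0 mm)² = 1.37×10⁻² m².
Stacked slabs ⇒ two capacitors in series, each with the full plate area.
C₁ = κ₁ε₀A/d₁ = 1.95 × 8.85×10⁻¹² × 1.37×10⁻² / 2.43×10⁻⁴ = 9.71×10⁻¹⁰ F.
C₂ = κ₂ε₀A/d₂ = 1.51 × 8.85×10⁻¹² × 1.37×10⁻² / 5.17×10⁻⁴ = 3.54×10⁻¹⁰ F.
C = (1/C₁ + 1/C₂)⁻¹ = 2.59×10⁻¹⁰ F.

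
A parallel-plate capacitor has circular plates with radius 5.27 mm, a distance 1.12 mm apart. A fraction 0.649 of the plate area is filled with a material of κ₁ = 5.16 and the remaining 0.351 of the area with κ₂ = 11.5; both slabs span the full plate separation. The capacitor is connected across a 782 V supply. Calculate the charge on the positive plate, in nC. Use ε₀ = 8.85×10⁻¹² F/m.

Q ≈ 3.98 nC

A = π(5.27 mm)² = 8.73×10⁻⁵ m².
Side-by-side slabs ⇒ two capacitors in parallel, each spanning the full gap.
C₁ = κ₁ε₀A₁/d = 5.16 × 8.85×10⁻¹² × 5.66×10⁻⁵ / 1.12×10⁻³ = 2.31×10⁻¹² F.
C₂ = κ₂ε₀A₂/d = 11.5 × 8.85×10⁻¹² × 3.06×10⁻⁵ / 1.12×10⁻³ = 2.78×10⁻¹² F.
C = C₁ + C₂ = 5.09×10⁻¹² F.
Q = CV = 5.09×10⁻¹² × 782 = 3.98×10⁻⁹ C.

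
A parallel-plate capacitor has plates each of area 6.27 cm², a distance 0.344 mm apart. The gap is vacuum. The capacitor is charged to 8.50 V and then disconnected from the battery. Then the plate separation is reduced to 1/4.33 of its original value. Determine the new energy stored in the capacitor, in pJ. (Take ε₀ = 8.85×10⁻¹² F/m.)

135 pJ

A = 6.27 cm² = 6.27×10⁻⁴ m².
Initially C₁ = ε₀A/d = 8.85×10⁻¹² × 6.27×10⁻⁴ / 3.44×10⁻⁴ = 1.61×10⁻¹¹ F.
U₁ = 5.83×10⁻¹⁰ J.
Isolated ⇒ Q is held fixed. C₂ = 4.33 C₁ and U = Q²/(2C), so U₂/U₁ = C₁/C₂ = 0.231.
U₂ = 0.231 × 5.83×10⁻¹⁰ = 1.35×10⁻¹⁰ J.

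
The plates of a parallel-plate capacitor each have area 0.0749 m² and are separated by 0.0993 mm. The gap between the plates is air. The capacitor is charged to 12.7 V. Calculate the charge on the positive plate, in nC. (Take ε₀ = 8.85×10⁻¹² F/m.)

C = ε₀A/d = 8.85×10⁻¹² × 7.49×10⁻² / 9.93×10⁻⁵ = 6.68×10⁻⁹ F.
Q = CV = 6.68×10⁻⁹ × 12.7 = 8.48×10⁻⁸ C.

Q ≈ 84.8 nC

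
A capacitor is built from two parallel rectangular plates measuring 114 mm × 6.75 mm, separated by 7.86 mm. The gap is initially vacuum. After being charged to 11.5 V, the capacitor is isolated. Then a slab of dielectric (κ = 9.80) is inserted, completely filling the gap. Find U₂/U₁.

U₂/U₁ ≈ 0.102

Isolated ⇒ Q is held fixed.
C₂ = 9.80 C₁ and U = Q²/(2C), so U₂/U₁ = C₁/C₂ = 0.102.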